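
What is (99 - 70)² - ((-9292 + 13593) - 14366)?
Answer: 10906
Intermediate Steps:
(99 - 70)² - ((-9292 + 13593) - 14366) = 29² - (4301 - 14366) = 841 - 1*(-10065) = 841 + 10065 = 10906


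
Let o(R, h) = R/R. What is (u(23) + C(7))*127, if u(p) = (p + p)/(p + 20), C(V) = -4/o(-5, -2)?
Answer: -16002/43 ≈ -372.14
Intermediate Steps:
o(R, h) = 1
C(V) = -4 (C(V) = -4/1 = -4*1 = -4)
u(p) = 2*p/(20 + p) (u(p) = (2*p)/(20 + p) = 2*p/(20 + p))
(u(23) + C(7))*127 = (2*23/(20 + 23) - 4)*127 = (2*23/43 - 4)*127 = (2*23*(1/43) - 4)*127 = (46/43 - 4)*127 = -126/43*127 = -16002/43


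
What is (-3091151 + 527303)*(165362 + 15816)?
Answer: -464512852944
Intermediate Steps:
(-3091151 + 527303)*(165362 + 15816) = -2563848*181178 = -464512852944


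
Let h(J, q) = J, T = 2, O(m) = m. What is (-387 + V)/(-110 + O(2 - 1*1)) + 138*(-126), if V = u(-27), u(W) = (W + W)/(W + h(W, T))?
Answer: -1894906/109 ≈ -17384.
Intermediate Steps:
u(W) = 1 (u(W) = (W + W)/(W + W) = (2*W)/((2*W)) = (2*W)*(1/(2*W)) = 1)
V = 1
(-387 + V)/(-110 + O(2 - 1*1)) + 138*(-126) = (-387 + 1)/(-110 + (2 - 1*1)) + 138*(-126) = -386/(-110 + (2 - 1)) - 17388 = -386/(-110 + 1) - 17388 = -386/(-109) - 17388 = -386*(-1/109) - 17388 = 386/109 - 17388 = -1894906/109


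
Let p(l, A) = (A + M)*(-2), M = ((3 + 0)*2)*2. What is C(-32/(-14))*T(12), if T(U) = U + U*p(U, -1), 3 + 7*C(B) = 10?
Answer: -252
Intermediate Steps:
M = 12 (M = (3*2)*2 = 6*2 = 12)
C(B) = 1 (C(B) = -3/7 + (⅐)*10 = -3/7 + 10/7 = 1)
p(l, A) = -24 - 2*A (p(l, A) = (A + 12)*(-2) = (12 + A)*(-2) = -24 - 2*A)
T(U) = -21*U (T(U) = U + U*(-24 - 2*(-1)) = U + U*(-24 + 2) = U + U*(-22) = U - 22*U = -21*U)
C(-32/(-14))*T(12) = 1*(-21*12) = 1*(-252) = -252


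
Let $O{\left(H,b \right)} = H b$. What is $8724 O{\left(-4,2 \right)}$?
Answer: $-69792$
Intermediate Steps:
$8724 O{\left(-4,2 \right)} = 8724 \left(\left(-4\right) 2\right) = 8724 \left(-8\right) = -69792$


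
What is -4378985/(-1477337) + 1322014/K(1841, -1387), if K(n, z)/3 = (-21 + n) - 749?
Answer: 1967129875523/4746683781 ≈ 414.42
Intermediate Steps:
K(n, z) = -2310 + 3*n (K(n, z) = 3*((-21 + n) - 749) = 3*(-770 + n) = -2310 + 3*n)
-4378985/(-1477337) + 1322014/K(1841, -1387) = -4378985/(-1477337) + 1322014/(-2310 + 3*1841) = -4378985*(-1/1477337) + 1322014/(-2310 + 5523) = 4378985/1477337 + 1322014/3213 = 1967129875523/4746683781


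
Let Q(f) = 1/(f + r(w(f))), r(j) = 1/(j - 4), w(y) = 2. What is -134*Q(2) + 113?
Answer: 71/3 ≈ 23.667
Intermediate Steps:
r(j) = 1/(-4 + j)
Q(f) = 1/(-½ + f) (Q(f) = 1/(f + 1/(-4 + 2)) = 1/(f + 1/(-2)) = 1/(f - ½) = 1/(-½ + f))
-134*Q(2) + 113 = -268/(-1 + 2*2) + 113 = -268/(-1 + 4) + 113 = -268/3 + 113 = 71/3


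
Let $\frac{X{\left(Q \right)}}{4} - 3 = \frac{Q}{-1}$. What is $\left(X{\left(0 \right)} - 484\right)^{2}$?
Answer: $222784$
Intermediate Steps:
$X{\left(Q \right)} = 12 - 4 Q$ ($X{\left(Q \right)} = 12 + 4 \frac{Q}{-1} = 12 + 4 Q \left(-1\right) = 12 + 4 \left(- Q\right) = 12 - 4 Q$)
$\left(X{\left(0 \right)} - 484\right)^{2} = \left(\left(12 - 0\right) - 484\right)^{2} = \left(\left(12 + 0\right) - 484\right)^{2} = \left(12 - 484\right)^{2} = \left(-472\right)^{2} = 222784$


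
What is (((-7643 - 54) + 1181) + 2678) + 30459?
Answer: 26621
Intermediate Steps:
(((-7643 - 54) + 1181) + 2678) + 30459 = ((-7697 + 1181) + 2678) + 30459 = (-6516 + 2678) + 30459 = -3838 + 30459 = 26621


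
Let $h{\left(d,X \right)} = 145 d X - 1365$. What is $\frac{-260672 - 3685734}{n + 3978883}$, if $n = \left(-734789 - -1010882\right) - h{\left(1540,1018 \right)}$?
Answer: $\frac{3946406}{223063059} \approx 0.017692$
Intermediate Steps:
$h{\left(d,X \right)} = -1365 + 145 X d$ ($h{\left(d,X \right)} = 145 X d - 1365 = -1365 + 145 X d$)
$n = -227041942$ ($n = \left(-734789 - -1010882\right) - \left(-1365 + 145 \cdot 1018 \cdot 1540\right) = \left(-734789 + 1010882\right) - \left(-1365 + 227319400\right) = 276093 - 227318035 = -227041942$)
$\frac{-260672 - 3685734}{n + 3978883} = \frac{-260672 - 3685734}{-227041942 + 3978883} = - \frac{3946406}{-223063059} = \left(-3946406\right) \left(- \frac{1}{223063059}\right) = \frac{3946406}{223063059}$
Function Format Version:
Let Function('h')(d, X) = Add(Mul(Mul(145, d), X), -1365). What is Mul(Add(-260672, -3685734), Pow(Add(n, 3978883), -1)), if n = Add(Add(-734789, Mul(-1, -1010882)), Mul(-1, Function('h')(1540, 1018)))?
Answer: Rational(3946406, 223063059) ≈ 0.017692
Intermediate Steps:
Function('h')(d, X) = Add(-1365, Mul(145, X, d)) (Function('h')(d, X) = Add(Mul(145, X, d), -1365) = Add(-1365, Mul(145, X, d)))
n = -227041942 (n = Add(Add(-734789, Mul(-1, -1010882)), Mul(-1, Add(-1365, Mul(145, 1018, 1540)))) = Add(Add(-734789, 1010882), Mul(-1, Add(-1365, 227319400))) = Add(276093, Mul(-1, 227318035)) = Add(276093, -227318035) = -227041942)
Mul(Add(-260672, -3685734), Pow(Add(n, 3978883), -1)) = Mul(Add(-260672, -3685734), Pow(Add(-227041942, 3978883), -1)) = Mul(-3946406, Pow(-223063059, -1)) = Mul(-3946406, Rational(-1, 223063059)) = Rational(3946406, 223063059)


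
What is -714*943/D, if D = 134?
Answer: -336651/67 ≈ -5024.6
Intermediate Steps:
-714*943/D = -714/(134/943) = -714/(134*(1/943)) = -714/134/943 = -714*943/134 = -336651/67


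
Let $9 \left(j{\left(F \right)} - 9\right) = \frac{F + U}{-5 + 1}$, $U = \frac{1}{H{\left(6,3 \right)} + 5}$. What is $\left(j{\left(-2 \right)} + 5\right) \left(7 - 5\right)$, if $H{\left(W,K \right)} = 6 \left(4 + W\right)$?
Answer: $\frac{10963}{390} \approx 28.11$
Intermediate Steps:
$H{\left(W,K \right)} = 24 + 6 W$
$U = \frac{1}{65}$ ($U = \frac{1}{\left(24 + 6 \cdot 6\right) + 5} = \frac{1}{\left(24 + 36\right) + 5} = \frac{1}{60 + 5} = \frac{1}{65} \approx 0.015385$)
$j{\left(F \right)} = \frac{21059}{2340} - \frac{F}{36}$ ($j{\left(F \right)} = 9 + \frac{\left(F + \frac{1}{65}\right) \frac{1}{-5 + 1}}{9} = 9 + \frac{\left(\frac{1}{65} + F\right) \frac{1}{-4}}{9} = 9 + \frac{\left(\frac{1}{65} + F\right) \left(- \frac{1}{4}\right)}{9} = 9 + \frac{- \frac{1}{260} - \frac{F}{4}}{9} = 9 - \left(\frac{1}{2340} + \frac{F}{36}\right) = \frac{21059}{2340} - \frac{F}{36}$)
$\left(j{\left(-2 \right)} + 5\right) \left(7 - 5\right) = \left(\left(\frac{21059}{2340} - - \frac{1}{18}\right) + 5\right) \left(7 - 5\right) = \left(\left(\frac{21059}{2340} + \frac{1}{18}\right) + 5\right) 2 = \left(\frac{7063}{780} + 5\right) 2 = \frac{10963}{780} \cdot 2 = \frac{10963}{390}$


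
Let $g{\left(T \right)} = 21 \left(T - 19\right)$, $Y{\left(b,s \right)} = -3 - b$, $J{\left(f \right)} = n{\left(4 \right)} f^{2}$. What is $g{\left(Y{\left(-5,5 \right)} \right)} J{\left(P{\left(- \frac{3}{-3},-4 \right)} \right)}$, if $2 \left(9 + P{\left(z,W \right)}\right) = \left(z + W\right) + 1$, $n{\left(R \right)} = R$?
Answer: $-142800$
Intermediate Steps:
$P{\left(z,W \right)} = - \frac{17}{2} + \frac{W}{2} + \frac{z}{2}$ ($P{\left(z,W \right)} = -9 + \frac{\left(z + W\right) + 1}{2} = -9 + \frac{\left(W + z\right) + 1}{2} = -9 + \frac{1 + W + z}{2} = -9 + \left(\frac{1}{2} + \frac{W}{2} + \frac{z}{2}\right) = - \frac{17}{2} + \frac{W}{2} + \frac{z}{2}$)
$J{\left(f \right)} = 4 f^{2}$
$g{\left(T \right)} = -399 + 21 T$ ($g{\left(T \right)} = 21 \left(-19 + T\right) = -399 + 21 T$)
$g{\left(Y{\left(-5,5 \right)} \right)} J{\left(P{\left(- \frac{3}{-3},-4 \right)} \right)} = \left(-399 + 21 \left(-3 - -5\right)\right) 4 \left(- \frac{17}{2} + \frac{1}{2} \left(-4\right) + \frac{\left(-3\right) \frac{1}{-3}}{2}\right)^{2} = \left(-399 + 21 \left(-3 + 5\right)\right) 4 \left(- \frac{17}{2} - 2 + \frac{\left(-3\right) \left(- \frac{1}{3}\right)}{2}\right)^{2} = \left(-399 + 21 \cdot 2\right) 4 \left(- \frac{17}{2} - 2 + \frac{1}{2} \cdot 1\right)^{2} = \left(-399 + 42\right) 4 \left(- \frac{17}{2} - 2 + \frac{1}{2}\right)^{2} = - 357 \cdot 4 \left(-10\right)^{2} = - 357 \cdot 4 \cdot 100 = \left(-357\right) 400 = -142800$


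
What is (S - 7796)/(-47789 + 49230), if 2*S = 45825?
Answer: 30233/2882 ≈ 10.490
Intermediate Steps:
S = 45825/2 (S = (½)*45825 = 45825/2 ≈ 22913.)
(S - 7796)/(-47789 + 49230) = (45825/2 - 7796)/(-47789 + 49230) = (30233/2)/1441 = (30233/2)*(1/1441) = 30233/2882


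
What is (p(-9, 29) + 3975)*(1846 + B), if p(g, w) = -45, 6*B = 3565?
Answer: 9589855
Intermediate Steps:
B = 3565/6 (B = (⅙)*3565 = 3565/6 ≈ 594.17)
(p(-9, 29) + 3975)*(1846 + B) = (-45 + 3975)*(1846 + 3565/6) = 3930*(14641/6) = 9589855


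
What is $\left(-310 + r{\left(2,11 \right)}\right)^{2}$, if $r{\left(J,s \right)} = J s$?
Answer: $82944$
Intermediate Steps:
$\left(-310 + r{\left(2,11 \right)}\right)^{2} = \left(-310 + 2 \cdot 11\right)^{2} = \left(-310 + 22\right)^{2} = \left(-288\right)^{2} = 82944$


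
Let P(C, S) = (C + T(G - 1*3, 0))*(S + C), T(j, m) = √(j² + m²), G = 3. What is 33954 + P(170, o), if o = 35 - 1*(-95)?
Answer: 84954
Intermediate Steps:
o = 130 (o = 35 + 95 = 130)
P(C, S) = C*(C + S) (P(C, S) = (C + √((3 - 1*3)² + 0²))*(S + C) = (C + √((3 - 3)² + 0))*(C + S) = (C + √(0² + 0))*(C + S) = (C + √(0 + 0))*(C + S) = (C + √0)*(C + S) = (C + 0)*(C + S) = C*(C + S))
33954 + P(170, o) = 33954 + 170*(170 + 130) = 33954 + 170*300 = 33954 + 51000 = 84954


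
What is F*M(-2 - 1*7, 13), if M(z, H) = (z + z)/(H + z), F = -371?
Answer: 3339/2 ≈ 1669.5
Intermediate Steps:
M(z, H) = 2*z/(H + z) (M(z, H) = (2*z)/(H + z) = 2*z/(H + z))
F*M(-2 - 1*7, 13) = -742*(-2 - 1*7)/(13 + (-2 - 1*7)) = -742*(-2 - 7)/(13 + (-2 - 7)) = -742*(-9)/(13 - 9) = -742*(-9)/4 = -371*(-9/2) = 3339/2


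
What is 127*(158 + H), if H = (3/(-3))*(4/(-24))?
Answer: 120523/6 ≈ 20087.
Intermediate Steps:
H = ⅙ (H = (3*(-⅓))*(4*(-1/24)) = -1*(-⅙) = ⅙ ≈ 0.16667)
127*(158 + H) = 127*(158 + ⅙) = 127*(949/6) = 120523/6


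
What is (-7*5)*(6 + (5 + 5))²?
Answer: -8960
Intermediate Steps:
(-7*5)*(6 + (5 + 5))² = -35*(6 + 10)² = -35*16² = -35*256 = -8960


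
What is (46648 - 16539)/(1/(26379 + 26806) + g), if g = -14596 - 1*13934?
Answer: -1601347165/1517368049 ≈ -1.0553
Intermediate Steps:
g = -28530 (g = -14596 - 13934 = -28530)
(46648 - 16539)/(1/(26379 + 26806) + g) = (46648 - 16539)/(1/(26379 + 26806) - 28530) = 30109/(1/53185 - 28530) = 30109/(-1517368049/53185) = 30109*(-53185/1517368049) = -1601347165/1517368049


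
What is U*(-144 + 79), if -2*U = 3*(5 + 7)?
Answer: 1170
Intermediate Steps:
U = -18 (U = -3*(5 + 7)/2 = -3*12/2 = -½*36 = -18)
U*(-144 + 79) = -18*(-144 + 79) = -18*(-65) = 1170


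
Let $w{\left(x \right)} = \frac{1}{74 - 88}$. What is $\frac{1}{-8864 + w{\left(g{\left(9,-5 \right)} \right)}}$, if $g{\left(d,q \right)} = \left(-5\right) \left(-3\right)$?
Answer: $- \frac{14}{124097} \approx -0.00011281$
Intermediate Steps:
$g{\left(d,q \right)} = 15$
$w{\left(x \right)} = - \frac{1}{14}$ ($w{\left(x \right)} = \frac{1}{-14} = - \frac{1}{14}$)
$\frac{1}{-8864 + w{\left(g{\left(9,-5 \right)} \right)}} = \frac{1}{-8864 - \frac{1}{14}} = \frac{1}{- \frac{124097}{14}} = - \frac{14}{124097}$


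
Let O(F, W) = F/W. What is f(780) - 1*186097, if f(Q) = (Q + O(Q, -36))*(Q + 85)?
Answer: 1409584/3 ≈ 4.6986e+5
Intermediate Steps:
f(Q) = 35*Q*(85 + Q)/36 (f(Q) = (Q + Q/(-36))*(Q + 85) = (Q + Q*(-1/36))*(85 + Q) = (Q - Q/36)*(85 + Q) = (35*Q/36)*(85 + Q) = 35*Q*(85 + Q)/36)
f(780) - 1*186097 = (35/36)*780*(85 + 780) - 1*186097 = (35/36)*780*865 - 186097 = 1967875/3 - 186097 = 1409584/3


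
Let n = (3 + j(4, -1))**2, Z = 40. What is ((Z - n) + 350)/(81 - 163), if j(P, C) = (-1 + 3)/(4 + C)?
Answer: -3389/738 ≈ -4.5921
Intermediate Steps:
j(P, C) = 2/(4 + C)
n = 121/9 (n = (3 + 2/(4 - 1))**2 = (3 + 2/3)**2 = (11/3)**2 = 121/9 ≈ 13.444)
((Z - n) + 350)/(81 - 163) = ((40 - 1*121/9) + 350)/(81 - 163) = ((40 - 121/9) + 350)/(-82) = (239/9 + 350)*(-1/82) = (3389/9)*(-1/82) = -3389/738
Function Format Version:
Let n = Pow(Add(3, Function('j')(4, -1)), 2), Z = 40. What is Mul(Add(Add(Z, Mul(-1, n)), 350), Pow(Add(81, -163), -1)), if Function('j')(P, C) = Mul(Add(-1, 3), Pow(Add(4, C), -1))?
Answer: Rational(-3389, 738) ≈ -4.5921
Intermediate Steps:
Function('j')(P, C) = Mul(2, Pow(Add(4, C), -1))
n = Rational(121, 9) (n = Pow(Add(3, Mul(2, Pow(Add(4, -1), -1))), 2) = Pow(Add(3, Mul(2, Pow(3, -1))), 2) = Pow(Add(3, Mul(2, Rational(1, 3))), 2) = Pow(Add(3, Rational(2, 3)), 2) = Pow(Rational(11, 3), 2) = Rational(121, 9) ≈ 13.444)
Mul(Add(Add(Z, Mul(-1, n)), 350), Pow(Add(81, -163), -1)) = Mul(Add(Add(40, Mul(-1, Rational(121, 9))), 350), Pow(Add(81, -163), -1)) = Mul(Add(Add(40, Rational(-121, 9)), 350), Pow(-82, -1)) = Mul(Add(Rational(239, 9), 350), Rational(-1, 82)) = Mul(Rational(3389, 9), Rational(-1, 82)) = Rational(-3389, 738)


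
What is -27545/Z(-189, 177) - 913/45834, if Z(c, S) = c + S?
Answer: 70138143/30556 ≈ 2295.4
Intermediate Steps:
Z(c, S) = S + c
-27545/Z(-189, 177) - 913/45834 = -27545/(177 - 189) - 913/45834 = -27545/(-12) - 913*1/45834 = -27545*(-1/12) - 913/45834 = 27545/12 - 913/45834 = 70138143/30556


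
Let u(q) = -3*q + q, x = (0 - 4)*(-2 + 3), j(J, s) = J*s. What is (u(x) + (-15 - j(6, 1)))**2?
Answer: 169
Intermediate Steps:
x = -4 (x = -4*1 = -4)
u(q) = -2*q
(u(x) + (-15 - j(6, 1)))**2 = (-2*(-4) + (-15 - 6))**2 = (8 + (-15 - 1*6))**2 = (8 + (-15 - 6))**2 = (8 - 21)**2 = (-13)**2 = 169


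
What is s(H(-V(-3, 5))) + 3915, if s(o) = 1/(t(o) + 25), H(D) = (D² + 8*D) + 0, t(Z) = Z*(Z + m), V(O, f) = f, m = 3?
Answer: 802576/205 ≈ 3915.0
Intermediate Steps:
t(Z) = Z*(3 + Z) (t(Z) = Z*(Z + 3) = Z*(3 + Z))
H(D) = D² + 8*D
s(o) = 1/(25 + o*(3 + o)) (s(o) = 1/(o*(3 + o) + 25) = 1/(25 + o*(3 + o)))
s(H(-V(-3, 5))) + 3915 = 1/(25 + ((-1*5)*(8 - 1*5))*(3 + (-1*5)*(8 - 1*5))) + 3915 = 1/(25 + (-5*(8 - 5))*(3 - 5*(8 - 5))) + 3915 = 1/(25 + (-5*3)*(3 - 5*3)) + 3915 = 1/(25 - 15*(3 - 15)) + 3915 = 1/(25 - 15*(-12)) + 3915 = 1/(25 + 180) + 3915 = 1/205 + 3915 = 802576/205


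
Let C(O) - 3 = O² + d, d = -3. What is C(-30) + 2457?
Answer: 3357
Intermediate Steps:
C(O) = O² (C(O) = 3 + (O² - 3) = 3 + (-3 + O²) = O²)
C(-30) + 2457 = (-30)² + 2457 = 900 + 2457 = 3357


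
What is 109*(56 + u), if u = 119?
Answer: 19075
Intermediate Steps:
109*(56 + u) = 109*(56 + 119) = 109*175 = 19075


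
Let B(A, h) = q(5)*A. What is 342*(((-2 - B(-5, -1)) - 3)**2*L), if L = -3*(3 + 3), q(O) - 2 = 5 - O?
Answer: -153900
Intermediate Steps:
q(O) = 7 - O (q(O) = 2 + (5 - O) = 7 - O)
B(A, h) = 2*A (B(A, h) = (7 - 1*5)*A = (7 - 5)*A = 2*A)
L = -18 (L = -3*6 = -18)
342*(((-2 - B(-5, -1)) - 3)**2*L) = 342*(((-2 - 2*(-5)) - 3)**2*(-18)) = 342*(((-2 - 1*(-10)) - 3)**2*(-18)) = 342*(((-2 + 10) - 3)**2*(-18)) = 342*((8 - 3)**2*(-18)) = 342*(5**2*(-18)) = 342*(25*(-18)) = 342*(-450) = -153900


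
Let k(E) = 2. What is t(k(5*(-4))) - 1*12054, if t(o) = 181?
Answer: -11873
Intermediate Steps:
t(k(5*(-4))) - 1*12054 = 181 - 1*12054 = 181 - 12054 = -11873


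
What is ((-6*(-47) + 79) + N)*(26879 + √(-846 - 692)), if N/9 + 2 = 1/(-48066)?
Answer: 147714700297/16022 + 5495543*I*√1538/16022 ≈ 9.2195e+6 + 13452.0*I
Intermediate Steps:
N = -288399/16022 (N = -18 + 9/(-48066) = -18 + 9*(-1/48066) = -18 - 3/16022 = -288399/16022 ≈ -18.000)
((-6*(-47) + 79) + N)*(26879 + √(-846 - 692)) = ((-6*(-47) + 79) - 288399/16022)*(26879 + √(-846 - 692)) = ((282 + 79) - 288399/16022)*(26879 + √(-1538)) = (361 - 288399/16022)*(26879 + I*√1538) = 5495543*(26879 + I*√1538)/16022 = 147714700297/16022 + 5495543*I*√1538/16022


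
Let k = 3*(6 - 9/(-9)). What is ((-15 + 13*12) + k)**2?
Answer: 26244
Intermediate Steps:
k = 21 (k = 3*(6 - 9*(-1/9)) = 3*(6 + 1) = 3*7 = 21)
((-15 + 13*12) + k)**2 = ((-15 + 13*12) + 21)**2 = ((-15 + 156) + 21)**2 = (141 + 21)**2 = 162**2 = 26244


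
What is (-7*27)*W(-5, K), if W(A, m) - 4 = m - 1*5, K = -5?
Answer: 1134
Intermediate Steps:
W(A, m) = -1 + m (W(A, m) = 4 + (m - 1*5) = 4 + (m - 5) = 4 + (-5 + m) = -1 + m)
(-7*27)*W(-5, K) = (-7*27)*(-1 - 5) = -189*(-6) = 1134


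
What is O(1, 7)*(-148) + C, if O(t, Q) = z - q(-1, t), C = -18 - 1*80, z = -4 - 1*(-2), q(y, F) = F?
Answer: 346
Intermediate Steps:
z = -2 (z = -4 + 2 = -2)
C = -98 (C = -18 - 80 = -98)
O(t, Q) = -2 - t
O(1, 7)*(-148) + C = (-2 - 1*1)*(-148) - 98 = (-2 - 1)*(-148) - 98 = -3*(-148) - 98 = 444 - 98 = 346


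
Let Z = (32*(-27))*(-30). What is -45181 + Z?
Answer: -19261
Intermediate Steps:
Z = 25920 (Z = -864*(-30) = 25920)
-45181 + Z = -45181 + 25920 = -19261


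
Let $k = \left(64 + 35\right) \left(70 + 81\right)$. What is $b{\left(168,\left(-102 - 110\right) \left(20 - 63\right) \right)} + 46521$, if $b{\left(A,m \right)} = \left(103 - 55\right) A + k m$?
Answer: $136329669$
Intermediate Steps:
$k = 14949$ ($k = 99 \cdot 151 = 14949$)
$b{\left(A,m \right)} = 48 A + 14949 m$ ($b{\left(A,m \right)} = \left(103 - 55\right) A + 14949 m = 48 A + 14949 m$)
$b{\left(168,\left(-102 - 110\right) \left(20 - 63\right) \right)} + 46521 = \left(48 \cdot 168 + 14949 \left(-102 - 110\right) \left(20 - 63\right)\right) + 46521 = \left(8064 + 14949 \left(\left(-212\right) \left(-43\right)\right)\right) + 46521 = \left(8064 + 14949 \cdot 9116\right) + 46521 = \left(8064 + 136275084\right) + 46521 = 136283148 + 46521 = 136329669$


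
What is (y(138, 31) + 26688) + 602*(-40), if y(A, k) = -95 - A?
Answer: 2375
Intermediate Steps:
(y(138, 31) + 26688) + 602*(-40) = ((-95 - 1*138) + 26688) + 602*(-40) = ((-95 - 138) + 26688) - 24080 = (-233 + 26688) - 24080 = 26455 - 24080 = 2375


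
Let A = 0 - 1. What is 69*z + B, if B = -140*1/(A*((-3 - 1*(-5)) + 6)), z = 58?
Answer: 8039/2 ≈ 4019.5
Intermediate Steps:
A = -1
B = 35/2 (B = -140*(-1/((-3 - 1*(-5)) + 6)) = -140*(-1/((-3 + 5) + 6)) = -140*(-1/(2 + 6)) = -140/((-1*8)) = -140/(-8) = -140*(-⅛) = 35/2 ≈ 17.500)
69*z + B = 69*58 + 35/2 = 4002 + 35/2 = 8039/2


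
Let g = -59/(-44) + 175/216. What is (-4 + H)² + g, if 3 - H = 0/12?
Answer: 7487/2376 ≈ 3.1511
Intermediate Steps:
H = 3 (H = 3 - 0/12 = 3 - 1*0 = 3 + 0 = 3)
g = 5111/2376 (g = -59*(-1/44) + 175*(1/216) = 59/44 + 175/216 = 5111/2376 ≈ 2.1511)
(-4 + H)² + g = (-4 + 3)² + 5111/2376 = (-1)² + 5111/2376 = 1 + 5111/2376 = 7487/2376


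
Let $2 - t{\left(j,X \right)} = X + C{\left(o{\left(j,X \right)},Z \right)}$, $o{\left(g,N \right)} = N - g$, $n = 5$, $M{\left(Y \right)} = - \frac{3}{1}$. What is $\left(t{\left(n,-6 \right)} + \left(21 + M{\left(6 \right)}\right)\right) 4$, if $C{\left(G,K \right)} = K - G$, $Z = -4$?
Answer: $76$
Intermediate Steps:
$M{\left(Y \right)} = -3$ ($M{\left(Y \right)} = \left(-3\right) 1 = -3$)
$t{\left(j,X \right)} = 6 - j$ ($t{\left(j,X \right)} = 2 - \left(X - \left(4 + X - j\right)\right) = 2 - \left(-4 + j\right) = 6 - j$)
$\left(t{\left(n,-6 \right)} + \left(21 + M{\left(6 \right)}\right)\right) 4 = \left(\left(6 - 5\right) + \left(21 - 3\right)\right) 4 = \left(\left(6 - 5\right) + 18\right) 4 = \left(1 + 18\right) 4 = 19 \cdot 4 = 76$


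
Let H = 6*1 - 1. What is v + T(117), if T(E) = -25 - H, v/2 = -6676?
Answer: -13382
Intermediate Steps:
v = -13352 (v = 2*(-6676) = -13352)
H = 5 (H = 6 - 1 = 5)
T(E) = -30 (T(E) = -25 - 1*5 = -25 - 5 = -30)
v + T(117) = -13352 - 30 = -13382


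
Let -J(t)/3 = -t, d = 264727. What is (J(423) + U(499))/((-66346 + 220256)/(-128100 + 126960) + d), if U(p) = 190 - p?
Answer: 109440/30163487 ≈ 0.0036282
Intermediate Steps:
J(t) = 3*t (J(t) = -(-3)*t = 3*t)
(J(423) + U(499))/((-66346 + 220256)/(-128100 + 126960) + d) = (3*423 + (190 - 1*499))/((-66346 + 220256)/(-128100 + 126960) + 264727) = (1269 + (190 - 499))/(153910/(-1140) + 264727) = (1269 - 309)/(153910*(-1/1140) + 264727) = 960/(-15391/114 + 264727) = 960/(30163487/114) = 960*(114/30163487) = 109440/30163487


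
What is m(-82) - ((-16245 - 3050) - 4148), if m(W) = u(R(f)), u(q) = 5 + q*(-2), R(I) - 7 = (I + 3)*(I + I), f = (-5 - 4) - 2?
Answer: 23082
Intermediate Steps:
f = -11 (f = -9 - 2 = -11)
R(I) = 7 + 2*I*(3 + I) (R(I) = 7 + (I + 3)*(I + I) = 7 + (3 + I)*(2*I) = 7 + 2*I*(3 + I))
u(q) = 5 - 2*q
m(W) = -361 (m(W) = 5 - 2*(7 + 2*(-11)² + 6*(-11)) = 5 - 2*(7 + 2*121 - 66) = 5 - 2*(7 + 242 - 66) = 5 - 2*183 = 5 - 366 = -361)
m(-82) - ((-16245 - 3050) - 4148) = -361 - ((-16245 - 3050) - 4148) = -361 - (-19295 - 4148) = -361 - 1*(-23443) = -361 + 23443 = 23082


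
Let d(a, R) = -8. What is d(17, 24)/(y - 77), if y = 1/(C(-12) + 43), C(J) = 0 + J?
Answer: 124/1193 ≈ 0.10394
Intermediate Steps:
C(J) = J
y = 1/31 (y = 1/(-12 + 43) = 1/31 ≈ 0.032258)
d(17, 24)/(y - 77) = -8/(1/31 - 77) = -8/(-2386/31) = -31/2386*(-8) = 124/1193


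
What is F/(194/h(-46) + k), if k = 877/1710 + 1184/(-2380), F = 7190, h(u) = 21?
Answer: 1463093100/1882991 ≈ 777.00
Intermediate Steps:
k = 3131/203490 (k = 877*(1/1710) + 1184*(-1/2380) = 877/1710 - 296/595 = 3131/203490 ≈ 0.015387)
F/(194/h(-46) + k) = 7190/(194/21 + 3131/203490) = 7190/(1882991/203490) = 7190*(203490/1882991) = 1463093100/1882991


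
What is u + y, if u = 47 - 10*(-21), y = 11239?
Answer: 11496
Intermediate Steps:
u = 257 (u = 47 + 210 = 257)
u + y = 257 + 11239 = 11496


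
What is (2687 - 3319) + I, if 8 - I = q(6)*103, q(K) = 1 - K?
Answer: -109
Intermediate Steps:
I = 523 (I = 8 - (1 - 1*6)*103 = 8 - (1 - 6)*103 = 8 - (-5)*103 = 8 - 1*(-515) = 8 + 515 = 523)
(2687 - 3319) + I = (2687 - 3319) + 523 = -632 + 523 = -109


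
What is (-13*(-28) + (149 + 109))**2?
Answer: 386884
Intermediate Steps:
(-13*(-28) + (149 + 109))**2 = (364 + 258)**2 = 622**2 = 386884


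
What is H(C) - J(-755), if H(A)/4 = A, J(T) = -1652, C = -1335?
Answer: -3688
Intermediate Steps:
H(A) = 4*A
H(C) - J(-755) = 4*(-1335) - 1*(-1652) = -5340 + 1652 = -3688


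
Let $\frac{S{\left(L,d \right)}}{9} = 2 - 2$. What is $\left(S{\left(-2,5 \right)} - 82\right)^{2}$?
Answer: $6724$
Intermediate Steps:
$S{\left(L,d \right)} = 0$ ($S{\left(L,d \right)} = 9 \left(2 - 2\right) = 9 \cdot 0 = 0$)
$\left(S{\left(-2,5 \right)} - 82\right)^{2} = \left(0 - 82\right)^{2} = \left(-82\right)^{2} = 6724$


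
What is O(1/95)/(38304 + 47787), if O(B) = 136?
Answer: 136/86091 ≈ 0.0015797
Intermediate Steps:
O(1/95)/(38304 + 47787) = 136/(38304 + 47787) = 136/86091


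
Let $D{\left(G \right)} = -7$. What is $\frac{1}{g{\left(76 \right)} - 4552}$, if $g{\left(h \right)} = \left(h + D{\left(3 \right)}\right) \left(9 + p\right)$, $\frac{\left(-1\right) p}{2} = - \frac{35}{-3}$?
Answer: $- \frac{1}{5541} \approx -0.00018047$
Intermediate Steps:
$p = - \frac{70}{3}$ ($p = - 2 \left(- \frac{35}{-3}\right) = - 2 \left(\left(-35\right) \left(- \frac{1}{3}\right)\right) = \left(-2\right) \frac{35}{3} = - \frac{70}{3} \approx -23.333$)
$g{\left(h \right)} = \frac{301}{3} - \frac{43 h}{3}$ ($g{\left(h \right)} = \left(h - 7\right) \left(9 - \frac{70}{3}\right) = \left(-7 + h\right) \left(- \frac{43}{3}\right) = \frac{301}{3} - \frac{43 h}{3}$)
$\frac{1}{g{\left(76 \right)} - 4552} = \frac{1}{\left(\frac{301}{3} - \frac{3268}{3}\right) - 4552} = \frac{1}{-989 - 4552} = \frac{1}{-5541} = - \frac{1}{5541}$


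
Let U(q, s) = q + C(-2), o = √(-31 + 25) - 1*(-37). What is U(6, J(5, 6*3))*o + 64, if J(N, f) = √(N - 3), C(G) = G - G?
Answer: 286 + 6*I*√6 ≈ 286.0 + 14.697*I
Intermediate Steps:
C(G) = 0
J(N, f) = √(-3 + N)
o = 37 + I*√6 (o = √(-6) + 37 = I*√6 + 37 = 37 + I*√6 ≈ 37.0 + 2.4495*I)
U(q, s) = q (U(q, s) = q + 0 = q)
U(6, J(5, 6*3))*o + 64 = 6*(37 + I*√6) + 64 = (222 + 6*I*√6) + 64 = 286 + 6*I*√6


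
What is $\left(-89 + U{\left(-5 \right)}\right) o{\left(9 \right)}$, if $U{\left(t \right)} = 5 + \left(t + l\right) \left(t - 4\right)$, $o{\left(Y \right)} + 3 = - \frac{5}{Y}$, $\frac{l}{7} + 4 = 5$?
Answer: $\frac{1088}{3} \approx 362.67$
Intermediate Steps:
$l = 7$ ($l = -28 + 7 \cdot 5 = -28 + 35 = 7$)
$o{\left(Y \right)} = -3 - \frac{5}{Y}$
$U{\left(t \right)} = 5 + \left(-4 + t\right) \left(7 + t\right)$ ($U{\left(t \right)} = 5 + \left(t + 7\right) \left(t - 4\right) = 5 + \left(7 + t\right) \left(-4 + t\right) = 5 + \left(-4 + t\right) \left(7 + t\right)$)
$\left(-89 + U{\left(-5 \right)}\right) o{\left(9 \right)} = \left(-89 + \left(-23 + \left(-5\right)^{2} + 3 \left(-5\right)\right)\right) \left(-3 - \frac{5}{9}\right) = \left(-89 - 13\right) \left(-3 - \frac{5}{9}\right) = \left(-102\right) \left(- \frac{32}{9}\right) = \frac{1088}{3}$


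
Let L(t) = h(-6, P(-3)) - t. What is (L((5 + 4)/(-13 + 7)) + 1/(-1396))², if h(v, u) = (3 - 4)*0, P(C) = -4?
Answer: 4380649/1948816 ≈ 2.2479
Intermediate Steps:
h(v, u) = 0 (h(v, u) = -1*0 = 0)
L(t) = -t (L(t) = 0 - t = -t)
(L((5 + 4)/(-13 + 7)) + 1/(-1396))² = (-(5 + 4)/(-13 + 7) + 1/(-1396))² = (-9/(-6) - 1/1396)² = (-9*(-1)/6 - 1/1396)² = (-1*(-3/2) - 1/1396)² = (3/2 - 1/1396)² = (2093/1396)² = 4380649/1948816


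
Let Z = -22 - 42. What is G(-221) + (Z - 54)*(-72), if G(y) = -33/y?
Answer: 1877649/221 ≈ 8496.2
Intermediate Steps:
Z = -64
G(-221) + (Z - 54)*(-72) = -33/(-221) + (-64 - 54)*(-72) = -33*(-1/221) - 118*(-72) = 33/221 + 8496 = 1877649/221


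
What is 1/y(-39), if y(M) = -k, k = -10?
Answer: ⅒ ≈ 0.10000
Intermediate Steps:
y(M) = 10 (y(M) = -1*(-10) = 10)
1/y(-39) = 1/10 = ⅒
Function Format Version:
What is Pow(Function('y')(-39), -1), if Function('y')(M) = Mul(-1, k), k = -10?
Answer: Rational(1, 10) ≈ 0.10000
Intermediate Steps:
Function('y')(M) = 10 (Function('y')(M) = Mul(-1, -10) = 10)
Pow(Function('y')(-39), -1) = Pow(10, -1) = Rational(1, 10)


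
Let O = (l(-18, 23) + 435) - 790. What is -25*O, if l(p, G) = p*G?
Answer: 19225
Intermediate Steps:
l(p, G) = G*p
O = -769 (O = (23*(-18) + 435) - 790 = (-414 + 435) - 790 = 21 - 790 = -769)
-25*O = -25*(-769) = 19225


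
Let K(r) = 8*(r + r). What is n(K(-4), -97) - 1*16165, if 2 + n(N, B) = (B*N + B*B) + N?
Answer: -614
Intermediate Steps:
K(r) = 16*r (K(r) = 8*(2*r) = 16*r)
n(N, B) = -2 + N + B² + B*N (n(N, B) = -2 + ((B*N + B*B) + N) = -2 + ((B*N + B²) + N) = -2 + ((B² + B*N) + N) = -2 + (N + B² + B*N) = -2 + N + B² + B*N)
n(K(-4), -97) - 1*16165 = (-2 + 16*(-4) + (-97)² - 1552*(-4)) - 1*16165 = (-2 - 64 + 9409 - 97*(-64)) - 16165 = (-2 - 64 + 9409 + 6208) - 16165 = 15551 - 16165 = -614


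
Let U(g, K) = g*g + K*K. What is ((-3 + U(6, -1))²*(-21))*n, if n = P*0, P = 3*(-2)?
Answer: 0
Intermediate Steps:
P = -6
n = 0 (n = -6*0 = 0)
U(g, K) = K² + g² (U(g, K) = g² + K² = K² + g²)
((-3 + U(6, -1))²*(-21))*n = ((-3 + ((-1)² + 6²))²*(-21))*0 = ((-3 + (1 + 36))²*(-21))*0 = ((-3 + 37)²*(-21))*0 = (34²*(-21))*0 = (1156*(-21))*0 = -24276*0 = 0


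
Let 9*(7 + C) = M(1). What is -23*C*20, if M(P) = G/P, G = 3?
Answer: 9200/3 ≈ 3066.7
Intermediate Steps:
M(P) = 3/P
C = -20/3 (C = -7 + (3/1)/9 = -7 + (3*1)/9 = -7 + (⅑)*3 = -7 + ⅓ = -20/3 ≈ -6.6667)
-23*C*20 = -23*(-20/3)*20 = (460/3)*20 = 9200/3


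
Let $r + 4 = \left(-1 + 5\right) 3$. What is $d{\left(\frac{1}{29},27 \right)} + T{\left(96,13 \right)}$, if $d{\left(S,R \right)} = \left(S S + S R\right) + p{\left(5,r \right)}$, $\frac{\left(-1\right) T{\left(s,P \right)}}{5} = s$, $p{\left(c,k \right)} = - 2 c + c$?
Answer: $- \frac{407101}{841} \approx -484.07$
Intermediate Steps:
$r = 8$ ($r = -4 + \left(-1 + 5\right) 3 = -4 + 4 \cdot 3 = -4 + 12 = 8$)
$p{\left(c,k \right)} = - c$
$T{\left(s,P \right)} = - 5 s$
$d{\left(S,R \right)} = -5 + S^{2} + R S$ ($d{\left(S,R \right)} = \left(S S + S R\right) - 5 = \left(S^{2} + R S\right) - 5 = -5 + S^{2} + R S$)
$d{\left(\frac{1}{29},27 \right)} + T{\left(96,13 \right)} = \left(-5 + \left(\frac{1}{29}\right)^{2} + \frac{27}{29}\right) - 480 = \left(-5 + \left(\frac{1}{29}\right)^{2} + 27 \cdot \frac{1}{29}\right) - 480 = \left(-5 + \frac{1}{841} + \frac{27}{29}\right) - 480 = - \frac{3421}{841} - 480 = - \frac{407101}{841}$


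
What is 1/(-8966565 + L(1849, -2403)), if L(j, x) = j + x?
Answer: -1/8967119 ≈ -1.1152e-7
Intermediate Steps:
1/(-8966565 + L(1849, -2403)) = 1/(-8966565 + (1849 - 2403)) = 1/(-8966565 - 554) = 1/(-8967119) = -1/8967119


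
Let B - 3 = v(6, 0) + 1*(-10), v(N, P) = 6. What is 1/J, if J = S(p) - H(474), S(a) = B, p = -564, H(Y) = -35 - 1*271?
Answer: 1/305 ≈ 0.0032787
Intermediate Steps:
H(Y) = -306 (H(Y) = -35 - 271 = -306)
B = -1 (B = 3 + (6 + 1*(-10)) = 3 + (6 - 10) = 3 - 4 = -1)
S(a) = -1
J = 305 (J = -1 - 1*(-306) = -1 + 306 = 305)
1/J = 1/305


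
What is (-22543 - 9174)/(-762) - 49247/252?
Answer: -4922255/32004 ≈ -153.80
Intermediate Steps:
(-22543 - 9174)/(-762) - 49247/252 = -31717*(-1/762) - 49247*1/252 = 31717/762 - 49247/252 = -4922255/32004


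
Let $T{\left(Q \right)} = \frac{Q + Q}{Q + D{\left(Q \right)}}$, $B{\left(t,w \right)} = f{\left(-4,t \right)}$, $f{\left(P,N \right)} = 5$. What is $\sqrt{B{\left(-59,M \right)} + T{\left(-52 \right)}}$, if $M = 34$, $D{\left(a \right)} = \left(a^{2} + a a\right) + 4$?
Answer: $\frac{\sqrt{2235790}}{670} \approx 2.2317$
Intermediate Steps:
$D{\left(a \right)} = 4 + 2 a^{2}$ ($D{\left(a \right)} = \left(a^{2} + a^{2}\right) + 4 = 2 a^{2} + 4 = 4 + 2 a^{2}$)
$B{\left(t,w \right)} = 5$
$T{\left(Q \right)} = \frac{2 Q}{4 + Q + 2 Q^{2}}$ ($T{\left(Q \right)} = \frac{Q + Q}{Q + \left(4 + 2 Q^{2}\right)} = \frac{2 Q}{4 + Q + 2 Q^{2}}$)
$\sqrt{B{\left(-59,M \right)} + T{\left(-52 \right)}} = \sqrt{5 + 2 \left(-52\right) \frac{1}{4 - 52 + 2 \left(-52\right)^{2}}} = \sqrt{5 + 2 \left(-52\right) \frac{1}{4 - 52 + 2 \cdot 2704}} = \sqrt{5 + 2 \left(-52\right) \frac{1}{4 - 52 + 5408}} = \sqrt{5 + 2 \left(-52\right) \frac{1}{5360}} = \sqrt{5 - \frac{13}{670}} = \sqrt{\frac{3337}{670}} = \frac{\sqrt{2235790}}{670}$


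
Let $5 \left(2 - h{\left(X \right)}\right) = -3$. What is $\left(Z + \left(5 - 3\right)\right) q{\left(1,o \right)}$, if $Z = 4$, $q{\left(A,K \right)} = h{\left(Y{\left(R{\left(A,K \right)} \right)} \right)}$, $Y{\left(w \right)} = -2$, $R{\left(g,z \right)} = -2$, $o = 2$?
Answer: $\frac{78}{5} \approx 15.6$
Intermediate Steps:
$h{\left(X \right)} = \frac{13}{5}$ ($h{\left(X \right)} = 2 - - \frac{3}{5} = 2 + \frac{3}{5} = \frac{13}{5}$)
$q{\left(A,K \right)} = \frac{13}{5}$
$\left(Z + \left(5 - 3\right)\right) q{\left(1,o \right)} = \left(4 + \left(5 - 3\right)\right) \frac{13}{5} = \left(4 + 2\right) \frac{13}{5} = 6 \cdot \frac{13}{5} = \frac{78}{5}$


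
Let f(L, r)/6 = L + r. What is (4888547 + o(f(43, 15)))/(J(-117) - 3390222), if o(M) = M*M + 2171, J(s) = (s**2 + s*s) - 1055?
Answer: -5011822/3363899 ≈ -1.4899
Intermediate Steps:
f(L, r) = 6*L + 6*r (f(L, r) = 6*(L + r) = 6*L + 6*r)
J(s) = -1055 + 2*s**2 (J(s) = (s**2 + s**2) - 1055 = 2*s**2 - 1055 = -1055 + 2*s**2)
o(M) = 2171 + M**2 (o(M) = M**2 + 2171 = 2171 + M**2)
(4888547 + o(f(43, 15)))/(J(-117) - 3390222) = (4888547 + (2171 + (6*43 + 6*15)**2))/((-1055 + 2*(-117)**2) - 3390222) = (4888547 + (2171 + (258 + 90)**2))/((-1055 + 2*13689) - 3390222) = (4888547 + (2171 + 348**2))/((-1055 + 27378) - 3390222) = (4888547 + (2171 + 121104))/(26323 - 3390222) = (4888547 + 123275)/(-3363899) = 5011822*(-1/3363899) = -5011822/3363899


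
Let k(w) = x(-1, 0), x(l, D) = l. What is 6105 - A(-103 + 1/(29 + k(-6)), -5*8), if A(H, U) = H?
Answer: 173823/28 ≈ 6208.0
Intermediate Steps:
k(w) = -1
6105 - A(-103 + 1/(29 + k(-6)), -5*8) = 6105 - (-103 + 1/(29 - 1)) = 6105 - (-103 + 1/28) = 6105 - 1*(-2883/28) = 6105 + 2883/28 = 173823/28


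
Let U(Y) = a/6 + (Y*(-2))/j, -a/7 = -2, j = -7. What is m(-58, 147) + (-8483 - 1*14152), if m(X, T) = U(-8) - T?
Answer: -478421/21 ≈ -22782.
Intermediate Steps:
a = 14 (a = -7*(-2) = 14)
U(Y) = 7/3 + 2*Y/7 (U(Y) = 14/6 + (Y*(-2))/(-7) = 14*(⅙) - 2*Y*(-⅐) = 7/3 + 2*Y/7)
m(X, T) = 1/21 - T (m(X, T) = (7/3 + (2/7)*(-8)) - T = (7/3 - 16/7) - T = 1/21 - T)
m(-58, 147) + (-8483 - 1*14152) = (1/21 - 1*147) + (-8483 - 1*14152) = (1/21 - 147) + (-8483 - 14152) = -3086/21 - 22635 = -478421/21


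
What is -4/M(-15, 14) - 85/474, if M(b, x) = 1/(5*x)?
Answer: -132805/474 ≈ -280.18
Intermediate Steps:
M(b, x) = 1/(5*x)
-4/M(-15, 14) - 85/474 = -4/((⅕)/14) - 85/474 = -4/((⅕)*(1/14)) - 85*1/474 = -4/1/70 - 85/474 = -4*70 - 85/474 = -280 - 85/474 = -132805/474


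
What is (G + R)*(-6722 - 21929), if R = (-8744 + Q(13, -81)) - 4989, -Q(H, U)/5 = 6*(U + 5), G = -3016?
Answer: 414551319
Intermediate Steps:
Q(H, U) = -150 - 30*U (Q(H, U) = -30*(U + 5) = -30*(5 + U) = -5*(30 + 6*U) = -150 - 30*U)
R = -11453 (R = (-8744 + (-150 - 30*(-81))) - 4989 = (-8744 + (-150 + 2430)) - 4989 = (-8744 + 2280) - 4989 = -6464 - 4989 = -11453)
(G + R)*(-6722 - 21929) = (-3016 - 11453)*(-6722 - 21929) = -14469*(-28651) = 414551319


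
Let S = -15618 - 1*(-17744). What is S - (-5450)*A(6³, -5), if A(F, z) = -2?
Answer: -8774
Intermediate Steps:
S = 2126 (S = -15618 + 17744 = 2126)
S - (-5450)*A(6³, -5) = 2126 - (-5450)*(-2) = 2126 - 1*10900 = 2126 - 10900 = -8774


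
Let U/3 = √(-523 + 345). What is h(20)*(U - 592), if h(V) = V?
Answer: -11840 + 60*I*√178 ≈ -11840.0 + 800.5*I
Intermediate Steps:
U = 3*I*√178 (U = 3*√(-523 + 345) = 3*√(-178) = 3*(I*√178) = 3*I*√178 ≈ 40.025*I)
h(20)*(U - 592) = 20*(3*I*√178 - 592) = 20*(-592 + 3*I*√178) = -11840 + 60*I*√178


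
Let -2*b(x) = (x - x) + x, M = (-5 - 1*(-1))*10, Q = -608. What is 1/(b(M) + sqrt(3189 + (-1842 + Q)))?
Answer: -20/339 + sqrt(739)/339 ≈ 0.021193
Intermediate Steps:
M = -40 (M = (-5 + 1)*10 = -4*10 = -40)
b(x) = -x/2 (b(x) = -((x - x) + x)/2 = -(0 + x)/2 = -x/2)
1/(b(M) + sqrt(3189 + (-1842 + Q))) = 1/(-1/2*(-40) + sqrt(3189 + (-1842 - 608))) = 1/(20 + sqrt(3189 - 2450)) = 1/(20 + sqrt(739))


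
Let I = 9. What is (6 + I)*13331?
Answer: 199965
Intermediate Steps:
(6 + I)*13331 = (6 + 9)*13331 = 15*13331 = 199965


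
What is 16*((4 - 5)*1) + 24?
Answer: 8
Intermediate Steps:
16*((4 - 5)*1) + 24 = 16*(-1*1) + 24 = 16*(-1) + 24 = -16 + 24 = 8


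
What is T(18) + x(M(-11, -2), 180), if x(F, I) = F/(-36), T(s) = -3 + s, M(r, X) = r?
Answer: 551/36 ≈ 15.306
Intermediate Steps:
x(F, I) = -F/36 (x(F, I) = F*(-1/36) = -F/36)
T(18) + x(M(-11, -2), 180) = (-3 + 18) - 1/36*(-11) = 15 + 11/36 = 551/36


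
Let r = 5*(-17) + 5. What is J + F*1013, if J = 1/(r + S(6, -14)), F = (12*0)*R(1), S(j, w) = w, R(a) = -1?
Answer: -1/94 ≈ -0.010638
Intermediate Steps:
r = -80 (r = -85 + 5 = -80)
F = 0 (F = (12*0)*(-1) = 0*(-1) = 0)
J = -1/94 (J = 1/(-80 - 14) = 1/(-94) = -1/94 ≈ -0.010638)
J + F*1013 = -1/94 + 0*1013 = -1/94 + 0 = -1/94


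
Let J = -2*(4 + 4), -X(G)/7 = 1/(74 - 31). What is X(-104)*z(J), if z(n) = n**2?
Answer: -1792/43 ≈ -41.674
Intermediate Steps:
X(G) = -7/43 (X(G) = -7/(74 - 31) = -7/43)
J = -16 (J = -2*8 = -16)
X(-104)*z(J) = -7/43*(-16)**2 = -7/43*256 = -1792/43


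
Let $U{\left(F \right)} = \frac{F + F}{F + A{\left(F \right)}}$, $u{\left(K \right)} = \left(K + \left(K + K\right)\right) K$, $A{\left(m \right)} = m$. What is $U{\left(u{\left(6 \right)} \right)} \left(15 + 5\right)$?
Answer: $20$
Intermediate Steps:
$u{\left(K \right)} = 3 K^{2}$ ($u{\left(K \right)} = \left(K + 2 K\right) K = 3 K K = 3 K^{2}$)
$U{\left(F \right)} = 1$ ($U{\left(F \right)} = \frac{F + F}{F + F} = \frac{2 F}{2 F} = 2 F \frac{1}{2 F} = 1$)
$U{\left(u{\left(6 \right)} \right)} \left(15 + 5\right) = 1 \left(15 + 5\right) = 1 \cdot 20 = 20$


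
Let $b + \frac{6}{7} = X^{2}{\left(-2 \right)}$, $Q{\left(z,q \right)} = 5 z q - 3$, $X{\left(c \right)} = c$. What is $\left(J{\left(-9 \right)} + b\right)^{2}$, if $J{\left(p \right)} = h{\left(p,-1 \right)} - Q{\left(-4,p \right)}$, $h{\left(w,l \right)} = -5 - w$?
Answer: $\frac{1413721}{49} \approx 28851.0$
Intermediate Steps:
$Q{\left(z,q \right)} = -3 + 5 q z$ ($Q{\left(z,q \right)} = 5 q z - 3 = -3 + 5 q z$)
$b = \frac{22}{7}$ ($b = - \frac{6}{7} + \left(-2\right)^{2} = - \frac{6}{7} + 4 = \frac{22}{7} \approx 3.1429$)
$J{\left(p \right)} = -2 + 19 p$ ($J{\left(p \right)} = \left(-5 - p\right) - \left(-3 + 5 p \left(-4\right)\right) = \left(-5 - p\right) - \left(-3 - 20 p\right) = \left(-5 - p\right) + \left(3 + 20 p\right) = -2 + 19 p$)
$\left(J{\left(-9 \right)} + b\right)^{2} = \left(\left(-2 + 19 \left(-9\right)\right) + \frac{22}{7}\right)^{2} = \left(\left(-2 - 171\right) + \frac{22}{7}\right)^{2} = \left(-173 + \frac{22}{7}\right)^{2} = \left(- \frac{1189}{7}\right)^{2} = \frac{1413721}{49}$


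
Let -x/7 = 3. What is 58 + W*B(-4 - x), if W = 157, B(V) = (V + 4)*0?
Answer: 58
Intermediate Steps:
x = -21 (x = -7*3 = -21)
B(V) = 0 (B(V) = (4 + V)*0 = 0)
58 + W*B(-4 - x) = 58 + 157*0 = 58 + 0 = 58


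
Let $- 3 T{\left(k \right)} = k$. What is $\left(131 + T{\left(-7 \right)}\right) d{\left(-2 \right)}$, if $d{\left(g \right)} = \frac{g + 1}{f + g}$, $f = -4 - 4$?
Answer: $\frac{40}{3} \approx 13.333$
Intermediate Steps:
$f = -8$ ($f = -4 - 4 = -8$)
$T{\left(k \right)} = - \frac{k}{3}$
$d{\left(g \right)} = \frac{1 + g}{-8 + g}$ ($d{\left(g \right)} = \frac{g + 1}{-8 + g} = \frac{1 + g}{-8 + g}$)
$\left(131 + T{\left(-7 \right)}\right) d{\left(-2 \right)} = \left(131 - - \frac{7}{3}\right) \frac{1 - 2}{-8 - 2} = \left(131 + \frac{7}{3}\right) \frac{1}{-10} \left(-1\right) = \frac{400 \left(\left(- \frac{1}{10}\right) \left(-1\right)\right)}{3} = \frac{400}{3} \cdot \frac{1}{10} = \frac{40}{3}$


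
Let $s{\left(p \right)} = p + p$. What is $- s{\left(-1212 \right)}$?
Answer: $2424$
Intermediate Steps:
$s{\left(p \right)} = 2 p$
$- s{\left(-1212 \right)} = - 2 \left(-1212\right) = \left(-1\right) \left(-2424\right) = 2424$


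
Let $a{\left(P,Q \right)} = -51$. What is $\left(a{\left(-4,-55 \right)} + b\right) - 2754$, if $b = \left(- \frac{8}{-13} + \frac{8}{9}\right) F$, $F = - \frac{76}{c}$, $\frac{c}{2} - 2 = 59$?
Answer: $- \frac{20025973}{7137} \approx -2805.9$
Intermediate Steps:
$c = 122$ ($c = 4 + 2 \cdot 59 = 4 + 118 = 122$)
$F = - \frac{38}{61}$ ($F = - \frac{76}{122} = \left(-76\right) \frac{1}{122} = - \frac{38}{61} \approx -0.62295$)
$b = - \frac{6688}{7137}$ ($b = \left(- \frac{8}{-13} + \frac{8}{9}\right) \left(- \frac{38}{61}\right) = \left(\left(-8\right) \left(- \frac{1}{13}\right) + 8 \cdot \frac{1}{9}\right) \left(- \frac{38}{61}\right) = \left(\frac{8}{13} + \frac{8}{9}\right) \left(- \frac{38}{61}\right) = \frac{176}{117} \left(- \frac{38}{61}\right) = - \frac{6688}{7137} \approx -0.93709$)
$\left(a{\left(-4,-55 \right)} + b\right) - 2754 = \left(-51 - \frac{6688}{7137}\right) - 2754 = - \frac{370675}{7137} - 2754 = - \frac{20025973}{7137}$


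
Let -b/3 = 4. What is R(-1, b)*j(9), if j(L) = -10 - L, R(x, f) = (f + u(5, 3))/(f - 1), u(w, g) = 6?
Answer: -114/13 ≈ -8.7692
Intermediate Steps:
b = -12 (b = -3*4 = -12)
R(x, f) = (6 + f)/(-1 + f) (R(x, f) = (f + 6)/(f - 1) = (6 + f)/(-1 + f))
R(-1, b)*j(9) = ((6 - 12)/(-1 - 12))*(-10 - 1*9) = (-6/(-13))*(-10 - 9) = -1/13*(-6)*(-19) = (6/13)*(-19) = -114/13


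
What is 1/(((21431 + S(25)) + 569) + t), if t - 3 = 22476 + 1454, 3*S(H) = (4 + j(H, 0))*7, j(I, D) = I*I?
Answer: 3/142202 ≈ 2.1097e-5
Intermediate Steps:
j(I, D) = I**2
S(H) = 28/3 + 7*H**2/3 (S(H) = ((4 + H**2)*7)/3 = (28 + 7*H**2)/3 = 28/3 + 7*H**2/3)
t = 23933 (t = 3 + (22476 + 1454) = 3 + 23930 = 23933)
1/(((21431 + S(25)) + 569) + t) = 1/(((21431 + (28/3 + (7/3)*25**2)) + 569) + 23933) = 1/(((21431 + (28/3 + (7/3)*625)) + 569) + 23933) = 1/(((21431 + (28/3 + 4375/3)) + 569) + 23933) = 1/(((21431 + 4403/3) + 569) + 23933) = 1/((68696/3 + 569) + 23933) = 1/(70403/3 + 23933) = 1/(142202/3) = 3/142202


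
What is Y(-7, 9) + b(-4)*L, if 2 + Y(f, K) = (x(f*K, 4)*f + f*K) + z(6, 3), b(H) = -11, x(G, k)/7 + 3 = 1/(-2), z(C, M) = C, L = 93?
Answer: -1821/2 ≈ -910.50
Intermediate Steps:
x(G, k) = -49/2 (x(G, k) = -21 + 7/(-2) = -21 + 7*(-1/2) = -21 - 7/2 = -49/2)
Y(f, K) = 4 - 49*f/2 + K*f (Y(f, K) = -2 + ((-49*f/2 + f*K) + 6) = -2 + ((-49*f/2 + K*f) + 6) = -2 + (6 - 49*f/2 + K*f) = 4 - 49*f/2 + K*f)
Y(-7, 9) + b(-4)*L = (4 - 49/2*(-7) + 9*(-7)) - 11*93 = (4 + 343/2 - 63) - 1023 = 225/2 - 1023 = -1821/2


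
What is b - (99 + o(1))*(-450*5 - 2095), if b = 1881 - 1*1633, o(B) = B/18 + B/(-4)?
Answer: 15464093/36 ≈ 4.2956e+5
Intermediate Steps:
o(B) = -7*B/36 (o(B) = B*(1/18) + B*(-1/4) = B/18 - B/4 = -7*B/36)
b = 248 (b = 1881 - 1633 = 248)
b - (99 + o(1))*(-450*5 - 2095) = 248 - (99 - 7/36*1)*(-450*5 - 2095) = 248 - (99 - 7/36)*(-2250 - 2095) = 248 - 3557*(-4345)/36 = 248 - 1*(-15455165/36) = 248 + 15455165/36 = 15464093/36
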